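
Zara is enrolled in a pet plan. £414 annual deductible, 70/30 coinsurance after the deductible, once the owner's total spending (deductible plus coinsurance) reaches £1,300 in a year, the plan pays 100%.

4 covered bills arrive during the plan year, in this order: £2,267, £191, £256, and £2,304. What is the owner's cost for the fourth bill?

Bill 1, £2,267: deductible takes £414, £1,853 remains; coinsurance £1,853 × 30% = £555.90. Cost to owner: £969.90. OOP to date £969.90.
Bill 2, £191: 30% coinsurance on £191 = £57.30. Owner pays £57.30; OOP now £1,027.20.
Bill 3, £256: 30% coinsurance on £256 = £76.80. Owner owes £76.80 (running OOP £1,104).
Bill 4, £2,304: 30% coinsurance on £2,304 = £691.20. That would push OOP to £1,795.20, over the £1,300 cap, so owner pays £1,300 − £1,104 = £196.

£196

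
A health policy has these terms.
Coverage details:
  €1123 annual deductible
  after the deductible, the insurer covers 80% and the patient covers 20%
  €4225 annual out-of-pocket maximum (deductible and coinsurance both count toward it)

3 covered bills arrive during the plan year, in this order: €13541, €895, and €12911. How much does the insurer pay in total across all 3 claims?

Bill 1, €13541: €1123 to deductible, leaving €12418; patient's 20% is €2483.60. Cost to patient: €3606.60. OOP to date €3606.60. Plan pays €13541 − €3606.60 = €9934.40.
Bill 2, €895: 20% coinsurance on €895 = €179. Cost to patient: €179. OOP to date €3785.60. Insurer: €895 − €179 = €716.
Bill 3, €12911: deductible already satisfied, so patient's share is 20% × €12911 = €2582.20. That would push OOP to €6367.80, over the €4225 cap, so patient pays €4225 − €3785.60 = €439.40. Insurer: €12911 − €439.40 = €12471.60.
Insurer total: €9934.40 + €716 + €12471.60 = €23122.

€23122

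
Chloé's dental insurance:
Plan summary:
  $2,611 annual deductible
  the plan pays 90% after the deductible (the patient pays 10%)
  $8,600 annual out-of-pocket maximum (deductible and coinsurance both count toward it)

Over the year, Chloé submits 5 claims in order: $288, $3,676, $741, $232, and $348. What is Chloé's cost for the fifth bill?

$34.80

Bill 1, $288: fully absorbed by the deductible. Patient pays $288; OOP now $288.
Bill 2, $3,676: deductible takes $2,323, $1,353 remains; coinsurance $1,353 × 10% = $135.30. Patient owes $2,458.30 (running OOP $2,746.30).
Bill 3, $741: deductible met; 10% of $741 = $74.10. Patient owes $74.10 (running OOP $2,820.40).
Bill 4, $232: deductible already satisfied, so patient's share is 10% × $232 = $23.20. Cost to patient: $23.20. OOP to date $2,843.60.
Bill 5, $348: deductible met; 10% of $348 = $34.80. Cost to patient: $34.80. OOP to date $2,878.40.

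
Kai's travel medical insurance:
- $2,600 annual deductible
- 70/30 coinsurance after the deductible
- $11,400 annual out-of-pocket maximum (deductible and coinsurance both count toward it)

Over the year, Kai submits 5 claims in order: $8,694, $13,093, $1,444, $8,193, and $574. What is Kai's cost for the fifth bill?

$152.80

#1 ($8,694): $2,600 finishes the deductible; $6,094 goes to coinsurance; coinsurance $6,094 × 30% = $1,828.20. Cost to traveler: $4,428.20. OOP to date $4,428.20.
#2 ($13,093): deductible already satisfied, so traveler's share is 30% × $13,093 = $3,927.90. Cost to traveler: $3,927.90. OOP to date $8,356.10.
#3 ($1,444): 30% coinsurance on $1,444 = $433.20. Traveler owes $433.20 (running OOP $8,789.30).
#4 ($8,193): deductible met; 30% of $8,193 = $2,457.90. Cost to traveler: $2,457.90. OOP to date $11,247.20.
#5 ($574): deductible already satisfied, so traveler's share is 30% × $574 = $172.20. That would push OOP to $11,419.40, over the $11,400 cap, so traveler pays $11,400 − $11,247.20 = $152.80.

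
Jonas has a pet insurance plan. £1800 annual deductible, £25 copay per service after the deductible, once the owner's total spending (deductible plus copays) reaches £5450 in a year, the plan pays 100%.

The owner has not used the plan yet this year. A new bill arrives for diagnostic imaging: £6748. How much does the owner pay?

Deductible not yet touched, so the first £1800 of the bill goes to the deductible.
The remaining £4948 (= £6748 − £1800) moves to the copay.
Copay on this service: £25.
So the owner owes £1800 + £25 = £1825 before any cap.
Total out-of-pocket so far would be £0 + £1825 = £1825, below the £5450 cap — no reduction.

£1825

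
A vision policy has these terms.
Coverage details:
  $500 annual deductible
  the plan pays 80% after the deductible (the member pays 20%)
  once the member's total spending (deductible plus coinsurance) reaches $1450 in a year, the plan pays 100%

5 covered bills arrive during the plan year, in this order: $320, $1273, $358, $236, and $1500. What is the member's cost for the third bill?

$71.60

Claim 1 ($320): all of it applies to the deductible. Cost to member: $320. OOP to date $320.
Claim 2 ($1273): deductible takes $180, $1093 remains; coinsurance $1093 × 20% = $218.60. Member pays $398.60; OOP now $718.60.
Claim 3 ($358): deductible met; 20% of $358 = $71.60. Cost to member: $71.60. OOP to date $790.20.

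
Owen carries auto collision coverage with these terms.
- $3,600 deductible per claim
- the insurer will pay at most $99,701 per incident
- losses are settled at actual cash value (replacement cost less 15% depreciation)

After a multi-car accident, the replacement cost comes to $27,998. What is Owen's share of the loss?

At 15% depreciation, ACV = $27,998 − $4,199.70 = $23,798.30.
Subtract the deductible: $23,798.30 − $3,600 = $20,198.30.
$20,198.30 ≤ $99,701, so the limit doesn't bind; insurer pays $20,198.30.
The driver bears the rest of the original loss: $27,998 − $20,198.30 = $7,799.70.

$7,799.70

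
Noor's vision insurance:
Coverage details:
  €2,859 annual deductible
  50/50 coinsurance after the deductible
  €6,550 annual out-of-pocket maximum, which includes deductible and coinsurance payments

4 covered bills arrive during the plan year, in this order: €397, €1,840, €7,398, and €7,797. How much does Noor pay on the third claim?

Bill 1, €397: entire amount goes to the deductible. Cost to member: €397. OOP to date €397.
Bill 2, €1,840: fully absorbed by the deductible. Cost to member: €1,840. OOP to date €2,237.
Bill 3, €7,398: €622 to deductible, leaving €6,776; 50% of €6,776 = €3,388. Member owes €4,010 (running OOP €6,247).

€4,010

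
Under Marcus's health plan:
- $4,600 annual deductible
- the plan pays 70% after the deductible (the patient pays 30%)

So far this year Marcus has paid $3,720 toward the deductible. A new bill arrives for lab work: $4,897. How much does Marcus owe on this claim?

Deductible still to meet: $4,600 − $3,720 = $880.
After the $880 deductible portion, $4,897 − $880 = $4,017 is subject to coinsurance.
Coinsurance: $4,017 × 30% = $1,205.10.
Patient responsibility: $880 + $1,205.10 = $2,085.10.

$2,085.10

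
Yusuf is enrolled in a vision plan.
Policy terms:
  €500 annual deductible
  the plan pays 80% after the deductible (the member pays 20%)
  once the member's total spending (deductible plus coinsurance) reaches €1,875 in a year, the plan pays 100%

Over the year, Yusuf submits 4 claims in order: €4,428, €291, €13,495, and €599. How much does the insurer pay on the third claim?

#1 (€4,428): €500 to deductible, leaving €3,928; member's 20% is €785.60. Member pays €1,285.60; OOP now €1,285.60. Insurer: €4,428 − €1,285.60 = €3,142.40.
#2 (€291): deductible met; 20% of €291 = €58.20. Member pays €58.20; OOP now €1,343.80. Plan pays €291 − €58.20 = €232.80.
#3 (€13,495): deductible met; 20% of €13,495 = €2,699. That would push OOP to €4,042.80, over the €1,875 cap, so member pays €1,875 − €1,343.80 = €531.20. Insurer: €13,495 − €531.20 = €12,963.80.

€12,963.80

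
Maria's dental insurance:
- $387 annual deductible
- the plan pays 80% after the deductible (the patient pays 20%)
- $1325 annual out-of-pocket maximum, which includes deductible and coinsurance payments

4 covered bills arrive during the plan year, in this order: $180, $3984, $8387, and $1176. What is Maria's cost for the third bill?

$182.60

Claim 1 ($180): entire amount goes to the deductible. Patient owes $180 (running OOP $180).
Claim 2 ($3984): deductible takes $207, $3777 remains; 20% of $3777 = $755.40. Patient owes $962.40 (running OOP $1142.40).
Claim 3 ($8387): deductible already satisfied, so patient's share is 20% × $8387 = $1677.40. That would push OOP to $2819.80, over the $1325 cap, so patient pays $1325 − $1142.40 = $182.60.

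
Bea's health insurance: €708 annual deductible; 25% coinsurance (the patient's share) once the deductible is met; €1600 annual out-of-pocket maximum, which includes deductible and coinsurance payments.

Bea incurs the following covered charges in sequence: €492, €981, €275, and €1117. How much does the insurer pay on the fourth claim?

€837.75

Claim 1 (€492): all of it applies to the deductible. Cost to patient: €492. OOP to date €492. Plan pays €492 − €492 = €0.
Claim 2 (€981): €216 finishes the deductible; €765 goes to coinsurance; coinsurance €765 × 25% = €191.25. Cost to patient: €407.25. OOP to date €899.25. Plan pays €981 − €407.25 = €573.75.
Claim 3 (€275): deductible already satisfied, so patient's share is 25% × €275 = €68.75. Patient pays €68.75; OOP now €968. Plan pays €275 − €68.75 = €206.25.
Claim 4 (€1117): deductible met; 25% of €1117 = €279.25. Patient owes €279.25 (running OOP €1247.25). Plan pays €1117 − €279.25 = €837.75.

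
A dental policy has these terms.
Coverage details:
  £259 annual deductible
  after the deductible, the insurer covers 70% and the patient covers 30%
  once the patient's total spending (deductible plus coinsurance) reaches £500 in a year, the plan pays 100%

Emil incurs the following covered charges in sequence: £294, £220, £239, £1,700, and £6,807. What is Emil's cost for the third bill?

£71.70

#1 (£294): £259 to deductible, leaving £35; 30% of £35 = £10.50. Patient owes £269.50 (running OOP £269.50).
#2 (£220): deductible met; 30% of £220 = £66. Patient pays £66; OOP now £335.50.
#3 (£239): deductible already satisfied, so patient's share is 30% × £239 = £71.70. Cost to patient: £71.70. OOP to date £407.20.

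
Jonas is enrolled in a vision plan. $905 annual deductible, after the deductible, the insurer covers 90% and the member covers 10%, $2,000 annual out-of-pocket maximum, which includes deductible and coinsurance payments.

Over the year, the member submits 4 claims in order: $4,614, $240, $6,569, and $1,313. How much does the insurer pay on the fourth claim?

$1,269.80

Claim 1 ($4,614): $905 to deductible, leaving $3,709; member's 10% is $370.90. Member owes $1,275.90 (running OOP $1,275.90). Insurer: $4,614 − $1,275.90 = $3,338.10.
Claim 2 ($240): deductible met; 10% of $240 = $24. Member pays $24; OOP now $1,299.90. Insurer: $240 − $24 = $216.
Claim 3 ($6,569): deductible met; 10% of $6,569 = $656.90. Member owes $656.90 (running OOP $1,956.80). Plan pays $6,569 − $656.90 = $5,912.10.
Claim 4 ($1,313): deductible already satisfied, so member's share is 10% × $1,313 = $131.30. Adding that to $1,956.80 gives $2,088.10, past the $2,000 cap; member pays only $2,000 − $1,956.80 = $43.20. Plan pays $1,313 − $43.20 = $1,269.80.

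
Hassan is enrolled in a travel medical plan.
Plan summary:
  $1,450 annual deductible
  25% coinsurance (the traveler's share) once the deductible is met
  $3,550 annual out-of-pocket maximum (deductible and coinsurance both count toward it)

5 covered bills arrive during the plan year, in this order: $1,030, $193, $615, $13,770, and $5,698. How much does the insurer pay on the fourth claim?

$11,767

Claim 1 ($1,030): all of it applies to the deductible. Traveler pays $1,030; OOP now $1,030. Insurer: $1,030 − $1,030 = $0.
Claim 2 ($193): entire amount goes to the deductible. Traveler pays $193; OOP now $1,223. Plan pays $193 − $193 = $0.
Claim 3 ($615): $227 to deductible, leaving $388; 25% of $388 = $97. Traveler pays $324; OOP now $1,547. Insurer: $615 − $324 = $291.
Claim 4 ($13,770): 25% coinsurance on $13,770 = $3,442.50. Adding that to $1,547 gives $4,989.50, past the $3,550 cap; traveler pays only $3,550 − $1,547 = $2,003. Plan pays $13,770 − $2,003 = $11,767.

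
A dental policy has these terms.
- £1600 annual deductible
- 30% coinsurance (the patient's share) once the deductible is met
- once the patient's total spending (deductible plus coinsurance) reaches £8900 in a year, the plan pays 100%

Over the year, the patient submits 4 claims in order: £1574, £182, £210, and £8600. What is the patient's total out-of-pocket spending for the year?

#1 (£1574): all of it applies to the deductible. Patient owes £1574 (running OOP £1574).
#2 (£182): deductible takes £26, £156 remains; patient's 30% is £46.80. Cost to patient: £72.80. OOP to date £1646.80.
#3 (£210): deductible already satisfied, so patient's share is 30% × £210 = £63. Cost to patient: £63. OOP to date £1709.80.
#4 (£8600): 30% coinsurance on £8600 = £2580. Cost to patient: £2580. OOP to date £4289.80.
Total paid by the patient: £1574 + £72.80 + £63 + £2580 = £4289.80.

£4289.80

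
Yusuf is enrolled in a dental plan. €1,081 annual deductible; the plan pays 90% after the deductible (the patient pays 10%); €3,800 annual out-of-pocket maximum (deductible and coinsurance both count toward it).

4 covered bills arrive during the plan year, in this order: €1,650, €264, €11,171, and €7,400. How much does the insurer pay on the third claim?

Claim 1 (€1,650): €1,081 to deductible, leaving €569; coinsurance €569 × 10% = €56.90. Patient owes €1,137.90 (running OOP €1,137.90). Insurer: €1,650 − €1,137.90 = €512.10.
Claim 2 (€264): deductible met; 10% of €264 = €26.40. Patient pays €26.40; OOP now €1,164.30. Plan pays €264 − €26.40 = €237.60.
Claim 3 (€11,171): 10% coinsurance on €11,171 = €1,117.10. Patient pays €1,117.10; OOP now €2,281.40. Insurer: €11,171 − €1,117.10 = €10,053.90.

€10,053.90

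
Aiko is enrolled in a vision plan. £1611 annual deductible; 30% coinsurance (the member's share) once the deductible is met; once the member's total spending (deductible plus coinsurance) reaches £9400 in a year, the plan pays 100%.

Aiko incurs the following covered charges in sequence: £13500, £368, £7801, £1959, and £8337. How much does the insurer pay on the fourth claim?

Claim 1 (£13500): £1611 to deductible, leaving £11889; member's 30% is £3566.70. Member owes £5177.70 (running OOP £5177.70). Plan pays £13500 − £5177.70 = £8322.30.
Claim 2 (£368): 30% coinsurance on £368 = £110.40. Member pays £110.40; OOP now £5288.10. Plan pays £368 − £110.40 = £257.60.
Claim 3 (£7801): deductible already satisfied, so member's share is 30% × £7801 = £2340.30. Member owes £2340.30 (running OOP £7628.40). Insurer: £7801 − £2340.30 = £5460.70.
Claim 4 (£1959): 30% coinsurance on £1959 = £587.70. Cost to member: £587.70. OOP to date £8216.10. Insurer: £1959 − £587.70 = £1371.30.

£1371.30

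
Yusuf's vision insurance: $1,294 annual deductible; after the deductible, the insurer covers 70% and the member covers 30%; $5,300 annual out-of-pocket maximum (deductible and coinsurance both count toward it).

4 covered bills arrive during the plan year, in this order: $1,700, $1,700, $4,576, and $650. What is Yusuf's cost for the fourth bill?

Claim 1 — $1,700: $1,294 to deductible, leaving $406; 30% of $406 = $121.80. Cost to member: $1,415.80. OOP to date $1,415.80.
Claim 2 — $1,700: 30% coinsurance on $1,700 = $510. Member pays $510; OOP now $1,925.80.
Claim 3 — $4,576: 30% coinsurance on $4,576 = $1,372.80. Cost to member: $1,372.80. OOP to date $3,298.60.
Claim 4 — $650: deductible met; 30% of $650 = $195. Member owes $195 (running OOP $3,493.60).

$195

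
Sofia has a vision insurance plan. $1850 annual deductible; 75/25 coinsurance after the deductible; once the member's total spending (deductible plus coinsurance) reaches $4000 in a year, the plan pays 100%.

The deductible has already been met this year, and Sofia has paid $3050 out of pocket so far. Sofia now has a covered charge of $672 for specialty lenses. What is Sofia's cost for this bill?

The deductible is already satisfied, so the full bill goes to coinsurance.
Member's 25% share of $672 is $168.
Year-to-date out-of-pocket becomes $3050 + $168 = $3218, still under the $4000 maximum, so no cap applies.

$168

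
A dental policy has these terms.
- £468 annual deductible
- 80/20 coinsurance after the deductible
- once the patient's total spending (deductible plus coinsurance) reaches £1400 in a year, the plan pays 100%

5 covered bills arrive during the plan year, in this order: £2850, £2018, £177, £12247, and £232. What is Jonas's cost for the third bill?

£35.40

Claim 1 (£2850): deductible takes £468, £2382 remains; 20% of £2382 = £476.40. Patient pays £944.40; OOP now £944.40.
Claim 2 (£2018): deductible already satisfied, so patient's share is 20% × £2018 = £403.60. Patient owes £403.60 (running OOP £1348).
Claim 3 (£177): 20% coinsurance on £177 = £35.40. Cost to patient: £35.40. OOP to date £1383.40.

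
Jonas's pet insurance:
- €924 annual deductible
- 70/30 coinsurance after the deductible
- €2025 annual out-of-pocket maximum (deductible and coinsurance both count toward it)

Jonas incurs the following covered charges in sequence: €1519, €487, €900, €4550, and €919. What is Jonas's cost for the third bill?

€270

Bill 1, €1519: deductible takes €924, €595 remains; coinsurance €595 × 30% = €178.50. Owner pays €1102.50; OOP now €1102.50.
Bill 2, €487: 30% coinsurance on €487 = €146.10. Cost to owner: €146.10. OOP to date €1248.60.
Bill 3, €900: deductible already satisfied, so owner's share is 30% × €900 = €270. Cost to owner: €270. OOP to date €1518.60.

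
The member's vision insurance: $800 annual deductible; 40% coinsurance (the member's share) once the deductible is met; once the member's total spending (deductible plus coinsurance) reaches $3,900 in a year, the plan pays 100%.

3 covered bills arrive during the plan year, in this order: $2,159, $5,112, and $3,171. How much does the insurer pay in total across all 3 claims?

$6,542

Claim 1 ($2,159): $800 finishes the deductible; $1,359 goes to coinsurance; coinsurance $1,359 × 40% = $543.60. Member pays $1,343.60; OOP now $1,343.60. Plan pays $2,159 − $1,343.60 = $815.40.
Claim 2 ($5,112): 40% coinsurance on $5,112 = $2,044.80. Member pays $2,044.80; OOP now $3,388.40. Plan pays $5,112 − $2,044.80 = $3,067.20.
Claim 3 ($3,171): 40% coinsurance on $3,171 = $1,268.40. That would push OOP to $4,656.80, over the $3,900 cap, so member pays $3,900 − $3,388.40 = $511.60. Insurer: $3,171 − $511.60 = $2,659.40.
Insurer total: $815.40 + $3,067.20 + $2,659.40 = $6,542.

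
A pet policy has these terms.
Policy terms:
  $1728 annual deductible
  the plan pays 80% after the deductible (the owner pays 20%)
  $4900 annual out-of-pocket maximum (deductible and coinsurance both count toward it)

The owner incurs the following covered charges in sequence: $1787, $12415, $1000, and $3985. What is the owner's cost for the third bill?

$200

#1 ($1787): $1728 finishes the deductible; $59 goes to coinsurance; coinsurance $59 × 20% = $11.80. Cost to owner: $1739.80. OOP to date $1739.80.
#2 ($12415): deductible met; 20% of $12415 = $2483. Cost to owner: $2483. OOP to date $4222.80.
#3 ($1000): 20% coinsurance on $1000 = $200. Owner owes $200 (running OOP $4422.80).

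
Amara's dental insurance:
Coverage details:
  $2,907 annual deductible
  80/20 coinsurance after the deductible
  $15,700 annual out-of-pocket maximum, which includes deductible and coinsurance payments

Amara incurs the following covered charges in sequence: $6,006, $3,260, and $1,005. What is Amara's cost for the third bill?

Claim 1 ($6,006): $2,907 finishes the deductible; $3,099 goes to coinsurance; patient's 20% is $619.80. Patient owes $3,526.80 (running OOP $3,526.80).
Claim 2 ($3,260): deductible already satisfied, so patient's share is 20% × $3,260 = $652. Cost to patient: $652. OOP to date $4,178.80.
Claim 3 ($1,005): deductible met; 20% of $1,005 = $201. Patient pays $201; OOP now $4,379.80.

$201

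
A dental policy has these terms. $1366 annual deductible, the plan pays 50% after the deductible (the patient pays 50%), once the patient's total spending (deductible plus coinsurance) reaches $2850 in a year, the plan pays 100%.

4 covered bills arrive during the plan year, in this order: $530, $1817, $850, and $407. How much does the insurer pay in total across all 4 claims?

#1 ($530): fully absorbed by the deductible. Patient owes $530 (running OOP $530). Insurer: $530 − $530 = $0.
#2 ($1817): deductible takes $836, $981 remains; patient's 50% is $490.50. Patient owes $1326.50 (running OOP $1856.50). Insurer: $1817 − $1326.50 = $490.50.
#3 ($850): 50% coinsurance on $850 = $425. Cost to patient: $425. OOP to date $2281.50. Plan pays $850 − $425 = $425.
#4 ($407): deductible already satisfied, so patient's share is 50% × $407 = $203.50. Cost to patient: $203.50. OOP to date $2485. Insurer: $407 − $203.50 = $203.50.
Insurer total: $0 + $490.50 + $425 + $203.50 = $1119.

$1119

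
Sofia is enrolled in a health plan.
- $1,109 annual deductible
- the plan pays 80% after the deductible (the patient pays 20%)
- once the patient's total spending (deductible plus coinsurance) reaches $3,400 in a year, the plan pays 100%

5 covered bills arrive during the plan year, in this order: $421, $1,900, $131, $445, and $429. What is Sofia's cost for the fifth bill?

$85.80

Claim 1 ($421): entire amount goes to the deductible. Patient pays $421; OOP now $421.
Claim 2 ($1,900): $688 to deductible, leaving $1,212; 20% of $1,212 = $242.40. Patient pays $930.40; OOP now $1,351.40.
Claim 3 ($131): 20% coinsurance on $131 = $26.20. Patient pays $26.20; OOP now $1,377.60.
Claim 4 ($445): 20% coinsurance on $445 = $89. Cost to patient: $89. OOP to date $1,466.60.
Claim 5 ($429): deductible met; 20% of $429 = $85.80. Patient owes $85.80 (running OOP $1,552.40).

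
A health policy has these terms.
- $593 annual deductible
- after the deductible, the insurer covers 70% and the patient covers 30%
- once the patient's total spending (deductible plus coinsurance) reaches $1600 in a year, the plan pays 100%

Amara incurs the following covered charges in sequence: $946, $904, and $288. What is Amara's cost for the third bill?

$86.40

Claim 1 — $946: $593 finishes the deductible; $353 goes to coinsurance; 30% of $353 = $105.90. Cost to patient: $698.90. OOP to date $698.90.
Claim 2 — $904: deductible already satisfied, so patient's share is 30% × $904 = $271.20. Patient owes $271.20 (running OOP $970.10).
Claim 3 — $288: 30% coinsurance on $288 = $86.40. Cost to patient: $86.40. OOP to date $1056.50.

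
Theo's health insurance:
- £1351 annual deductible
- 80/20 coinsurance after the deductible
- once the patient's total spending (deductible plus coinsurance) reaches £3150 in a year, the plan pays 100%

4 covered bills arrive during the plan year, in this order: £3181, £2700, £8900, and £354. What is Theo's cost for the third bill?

Bill 1, £3181: £1351 finishes the deductible; £1830 goes to coinsurance; 20% of £1830 = £366. Patient pays £1717; OOP now £1717.
Bill 2, £2700: deductible already satisfied, so patient's share is 20% × £2700 = £540. Patient pays £540; OOP now £2257.
Bill 3, £8900: 20% coinsurance on £8900 = £1780. That would push OOP to £4037, over the £3150 cap, so patient pays £3150 − £2257 = £893.

£893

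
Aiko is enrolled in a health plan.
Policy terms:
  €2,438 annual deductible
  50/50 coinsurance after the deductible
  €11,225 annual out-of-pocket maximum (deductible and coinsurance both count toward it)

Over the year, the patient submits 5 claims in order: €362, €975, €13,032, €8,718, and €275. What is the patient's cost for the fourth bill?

Bill 1, €362: entire amount goes to the deductible. Cost to patient: €362. OOP to date €362.
Bill 2, €975: fully absorbed by the deductible. Cost to patient: €975. OOP to date €1,337.
Bill 3, €13,032: deductible takes €1,101, €11,931 remains; 50% of €11,931 = €5,965.50. Patient pays €7,066.50; OOP now €8,403.50.
Bill 4, €8,718: deductible met; 50% of €8,718 = €4,359. That would push OOP to €12,762.50, over the €11,225 cap, so patient pays €11,225 − €8,403.50 = €2,821.50.

€2,821.50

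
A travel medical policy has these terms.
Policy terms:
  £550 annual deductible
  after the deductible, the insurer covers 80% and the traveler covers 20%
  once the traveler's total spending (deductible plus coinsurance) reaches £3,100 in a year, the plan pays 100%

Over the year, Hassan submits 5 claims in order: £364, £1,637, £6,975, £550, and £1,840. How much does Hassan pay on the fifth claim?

£368

Claim 1 (£364): fully absorbed by the deductible. Cost to traveler: £364. OOP to date £364.
Claim 2 (£1,637): £186 finishes the deductible; £1,451 goes to coinsurance; traveler's 20% is £290.20. Cost to traveler: £476.20. OOP to date £840.20.
Claim 3 (£6,975): deductible already satisfied, so traveler's share is 20% × £6,975 = £1,395. Traveler pays £1,395; OOP now £2,235.20.
Claim 4 (£550): deductible met; 20% of £550 = £110. Traveler owes £110 (running OOP £2,345.20).
Claim 5 (£1,840): deductible met; 20% of £1,840 = £368. Traveler pays £368; OOP now £2,713.20.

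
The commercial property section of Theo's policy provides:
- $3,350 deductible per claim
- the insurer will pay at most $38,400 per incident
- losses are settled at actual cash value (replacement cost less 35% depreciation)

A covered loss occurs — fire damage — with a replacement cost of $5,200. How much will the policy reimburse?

Depreciate 35%: the covered value is $5,200 × 0.65 = $3,380.
After the deductible, $3,380 − $3,350 = $30 remains.
$30 ≤ $38,400, so the limit doesn't bind; insurer pays $30.

$30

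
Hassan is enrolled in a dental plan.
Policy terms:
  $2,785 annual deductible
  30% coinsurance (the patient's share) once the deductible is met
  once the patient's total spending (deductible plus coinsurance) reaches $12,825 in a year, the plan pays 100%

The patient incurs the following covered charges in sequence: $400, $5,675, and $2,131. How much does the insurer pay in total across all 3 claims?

$3,794.70

#1 ($400): entire amount goes to the deductible. Cost to patient: $400. OOP to date $400. Plan pays $400 − $400 = $0.
#2 ($5,675): deductible takes $2,385, $3,290 remains; patient's 30% is $987. Cost to patient: $3,372. OOP to date $3,772. Plan pays $5,675 − $3,372 = $2,303.
#3 ($2,131): deductible met; 30% of $2,131 = $639.30. Patient owes $639.30 (running OOP $4,411.30). Plan pays $2,131 − $639.30 = $1,491.70.
Insurer total = bills − patient's total = $8,206 − $4,411.30 = $3,794.70.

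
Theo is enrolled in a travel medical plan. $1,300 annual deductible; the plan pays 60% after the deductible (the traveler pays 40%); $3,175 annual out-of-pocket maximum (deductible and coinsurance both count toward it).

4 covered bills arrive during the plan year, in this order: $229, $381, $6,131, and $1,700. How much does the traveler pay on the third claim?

$2,565

#1 ($229): entire amount goes to the deductible. Traveler pays $229; OOP now $229.
#2 ($381): all of it applies to the deductible. Traveler pays $381; OOP now $610.
#3 ($6,131): $690 finishes the deductible; $5,441 goes to coinsurance; coinsurance $5,441 × 40% = $2,176.40. Together that's $690 + $2,176.40 = $2,866.40. Adding that to $610 gives $3,476.40, past the $3,175 cap; traveler pays only $3,175 − $610 = $2,565.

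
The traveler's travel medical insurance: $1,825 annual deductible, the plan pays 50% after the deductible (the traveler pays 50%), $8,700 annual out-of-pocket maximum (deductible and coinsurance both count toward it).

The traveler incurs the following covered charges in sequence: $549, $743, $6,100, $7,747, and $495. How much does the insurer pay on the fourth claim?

Claim 1 — $549: all of it applies to the deductible. Traveler pays $549; OOP now $549. Plan pays $549 − $549 = $0.
Claim 2 — $743: all of it applies to the deductible. Traveler pays $743; OOP now $1,292. Insurer: $743 − $743 = $0.
Claim 3 — $6,100: deductible takes $533, $5,567 remains; 50% of $5,567 = $2,783.50. Traveler owes $3,316.50 (running OOP $4,608.50). Plan pays $6,100 − $3,316.50 = $2,783.50.
Claim 4 — $7,747: 50% coinsurance on $7,747 = $3,873.50. Traveler pays $3,873.50; OOP now $8,482. Plan pays $7,747 − $3,873.50 = $3,873.50.

$3,873.50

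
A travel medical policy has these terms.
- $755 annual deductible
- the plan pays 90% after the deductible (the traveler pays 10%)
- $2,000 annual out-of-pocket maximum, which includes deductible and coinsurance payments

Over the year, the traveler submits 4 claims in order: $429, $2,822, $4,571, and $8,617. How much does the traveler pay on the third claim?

Claim 1 ($429): all of it applies to the deductible. Traveler owes $429 (running OOP $429).
Claim 2 ($2,822): deductible takes $326, $2,496 remains; coinsurance $2,496 × 10% = $249.60. Cost to traveler: $575.60. OOP to date $1,004.60.
Claim 3 ($4,571): 10% coinsurance on $4,571 = $457.10. Traveler owes $457.10 (running OOP $1,461.70).

$457.10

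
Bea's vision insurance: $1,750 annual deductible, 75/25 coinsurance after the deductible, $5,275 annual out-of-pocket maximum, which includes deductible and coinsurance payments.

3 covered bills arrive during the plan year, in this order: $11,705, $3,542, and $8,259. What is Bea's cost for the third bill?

#1 ($11,705): $1,750 finishes the deductible; $9,955 goes to coinsurance; member's 25% is $2,488.75. Cost to member: $4,238.75. OOP to date $4,238.75.
#2 ($3,542): deductible already satisfied, so member's share is 25% × $3,542 = $885.50. Cost to member: $885.50. OOP to date $5,124.25.
#3 ($8,259): 25% coinsurance on $8,259 = $2,064.75. That would push OOP to $7,189, over the $5,275 cap, so member pays $5,275 − $5,124.25 = $150.75.

$150.75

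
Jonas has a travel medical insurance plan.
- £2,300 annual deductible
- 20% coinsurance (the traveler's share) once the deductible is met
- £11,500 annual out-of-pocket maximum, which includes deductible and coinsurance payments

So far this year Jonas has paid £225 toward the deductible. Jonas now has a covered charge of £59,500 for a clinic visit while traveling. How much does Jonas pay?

£11,275

Remaining deductible: £2,300 − £225 = £2,075.
The remaining £57,425 (= £59,500 − £2,075) moves to coinsurance.
Traveler's 20% share of £57,425 is £11,485.
That puts the traveler's cost at £2,075 + £11,485 = £13,560 before any cap.
That would bring total out-of-pocket to £13,785, past the £11,500 cap. The traveler is capped at £11,500 − £225 = £11,275 on this claim.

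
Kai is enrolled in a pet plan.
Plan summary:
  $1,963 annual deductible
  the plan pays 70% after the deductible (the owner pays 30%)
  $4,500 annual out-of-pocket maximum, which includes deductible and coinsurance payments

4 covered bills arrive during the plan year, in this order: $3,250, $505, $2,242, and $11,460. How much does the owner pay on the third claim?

Bill 1, $3,250: $1,963 to deductible, leaving $1,287; coinsurance $1,287 × 30% = $386.10. Owner pays $2,349.10; OOP now $2,349.10.
Bill 2, $505: deductible met; 30% of $505 = $151.50. Cost to owner: $151.50. OOP to date $2,500.60.
Bill 3, $2,242: deductible already satisfied, so owner's share is 30% × $2,242 = $672.60. Cost to owner: $672.60. OOP to date $3,173.20.

$672.60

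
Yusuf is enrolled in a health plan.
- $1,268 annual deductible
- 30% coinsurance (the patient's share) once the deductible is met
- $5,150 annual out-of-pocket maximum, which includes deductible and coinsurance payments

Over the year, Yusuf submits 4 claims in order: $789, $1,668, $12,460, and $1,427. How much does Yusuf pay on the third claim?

Claim 1 — $789: entire amount goes to the deductible. Patient owes $789 (running OOP $789).
Claim 2 — $1,668: deductible takes $479, $1,189 remains; patient's 30% is $356.70. Cost to patient: $835.70. OOP to date $1,624.70.
Claim 3 — $12,460: deductible already satisfied, so patient's share is 30% × $12,460 = $3,738. That would push OOP to $5,362.70, over the $5,150 cap, so patient pays $5,150 − $1,624.70 = $3,525.30.

$3,525.30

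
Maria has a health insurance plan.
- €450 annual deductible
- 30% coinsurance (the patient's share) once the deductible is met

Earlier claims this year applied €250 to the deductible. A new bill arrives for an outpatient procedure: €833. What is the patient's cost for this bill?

€389.90

Deductible still to meet: €450 − €250 = €200.
After the €200 deductible portion, €833 − €200 = €633 is subject to coinsurance.
Coinsurance: €633 × 30% = €189.90.
So the patient owes €200 + €189.90 = €389.90.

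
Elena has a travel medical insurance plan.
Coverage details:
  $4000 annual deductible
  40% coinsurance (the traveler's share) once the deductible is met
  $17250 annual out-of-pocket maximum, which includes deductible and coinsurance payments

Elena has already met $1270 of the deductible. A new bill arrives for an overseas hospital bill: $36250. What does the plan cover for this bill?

Remaining deductible: $4000 − $1270 = $2730.
That leaves $36250 − $2730 = $33520 for coinsurance.
Coinsurance: $33520 × 40% = $13408.
Traveler responsibility before any cap: $2730 + $13408 = $16138.
Adding $16138 to the $1270 already spent would give $17408, which exceeds the $17250 cap; the traveler pays just $17250 − $1270 = $15980.
The plan picks up $36250 − $15980 = $20270.

$20270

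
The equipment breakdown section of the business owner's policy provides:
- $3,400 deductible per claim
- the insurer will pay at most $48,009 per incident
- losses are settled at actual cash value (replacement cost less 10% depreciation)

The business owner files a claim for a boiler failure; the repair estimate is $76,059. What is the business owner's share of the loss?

$28,050

Depreciate 10%: the covered value is $76,059 × 0.9 = $68,453.10.
Less the $3,400 deductible: $68,453.10 − $3,400 = $65,053.10.
Since $65,053.10 > $48,009, the payout is capped at $48,009.
The business owner bears the rest of the original loss: $76,059 − $48,009 = $28,050.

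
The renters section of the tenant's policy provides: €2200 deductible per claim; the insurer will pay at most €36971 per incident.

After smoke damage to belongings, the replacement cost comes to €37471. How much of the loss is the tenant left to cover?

Subtract the deductible: €37471 − €2200 = €35271.
€35271 ≤ €36971, so the limit doesn't bind; insurer pays €35271.
Out of pocket: €37471 − €35271 = €2200.

€2200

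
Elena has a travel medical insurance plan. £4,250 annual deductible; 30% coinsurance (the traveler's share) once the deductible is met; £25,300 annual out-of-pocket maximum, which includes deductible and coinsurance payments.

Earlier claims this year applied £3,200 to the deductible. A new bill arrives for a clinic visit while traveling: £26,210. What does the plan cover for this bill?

£3,200 of the £4,250 deductible is already met, leaving £1,050.
After the £1,050 deductible portion, £26,210 − £1,050 = £25,160 is subject to coinsurance.
Coinsurance: £25,160 × 30% = £7,548.
That puts the traveler's cost at £1,050 + £7,548 = £8,598 before any cap.
Total out-of-pocket so far would be £3,200 + £8,598 = £11,798, below the £25,300 cap — no reduction.
Insurer pays the balance: £26,210 − £8,598 = £17,612.

£17,612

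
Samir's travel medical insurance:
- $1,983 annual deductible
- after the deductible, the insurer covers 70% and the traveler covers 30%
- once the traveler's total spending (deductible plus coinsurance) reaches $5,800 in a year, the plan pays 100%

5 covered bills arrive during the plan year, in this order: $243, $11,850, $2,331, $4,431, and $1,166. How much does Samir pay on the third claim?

Claim 1 ($243): fully absorbed by the deductible. Traveler owes $243 (running OOP $243).
Claim 2 ($11,850): deductible takes $1,740, $10,110 remains; traveler's 30% is $3,033. Traveler owes $4,773 (running OOP $5,016).
Claim 3 ($2,331): deductible already satisfied, so traveler's share is 30% × $2,331 = $699.30. Traveler owes $699.30 (running OOP $5,715.30).

$699.30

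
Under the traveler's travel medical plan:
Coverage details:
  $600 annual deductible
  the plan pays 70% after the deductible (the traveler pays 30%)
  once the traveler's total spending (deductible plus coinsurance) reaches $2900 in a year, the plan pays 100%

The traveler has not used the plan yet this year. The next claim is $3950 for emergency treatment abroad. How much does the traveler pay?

Nothing has been paid toward the $600 deductible, so the first $600 of this charge is applied there.
That leaves $3950 − $600 = $3350 for coinsurance.
30% of $3350 = $1005 falls to the traveler.
That puts the traveler's cost at $600 + $1005 = $1605 before any cap.
Cumulative spending $0 + $1605 = $1605 stays under the $2900 maximum.

$1605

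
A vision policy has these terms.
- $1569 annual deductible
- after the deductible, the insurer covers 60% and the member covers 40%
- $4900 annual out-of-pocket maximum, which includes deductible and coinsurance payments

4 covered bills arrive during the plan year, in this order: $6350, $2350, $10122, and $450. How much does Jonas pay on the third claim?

$478.60

Claim 1 — $6350: $1569 to deductible, leaving $4781; coinsurance $4781 × 40% = $1912.40. Cost to member: $3481.40. OOP to date $3481.40.
Claim 2 — $2350: 40% coinsurance on $2350 = $940. Member owes $940 (running OOP $4421.40).
Claim 3 — $10122: deductible already satisfied, so member's share is 40% × $10122 = $4048.80. That would push OOP to $8470.20, over the $4900 cap, so member pays $4900 − $4421.40 = $478.60.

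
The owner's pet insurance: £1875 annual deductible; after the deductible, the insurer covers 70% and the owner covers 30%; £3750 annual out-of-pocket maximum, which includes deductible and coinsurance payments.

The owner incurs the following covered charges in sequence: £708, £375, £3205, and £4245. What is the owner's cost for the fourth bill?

£1151.10

Claim 1 — £708: entire amount goes to the deductible. Cost to owner: £708. OOP to date £708.
Claim 2 — £375: fully absorbed by the deductible. Owner pays £375; OOP now £1083.
Claim 3 — £3205: deductible takes £792, £2413 remains; owner's 30% is £723.90. Owner pays £1515.90; OOP now £2598.90.
Claim 4 — £4245: 30% coinsurance on £4245 = £1273.50. That would push OOP to £3872.40, over the £3750 cap, so owner pays £3750 − £2598.90 = £1151.10.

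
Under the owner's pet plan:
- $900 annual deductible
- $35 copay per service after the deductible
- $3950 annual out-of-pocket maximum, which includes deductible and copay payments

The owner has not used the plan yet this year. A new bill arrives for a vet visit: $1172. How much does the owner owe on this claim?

Deductible not yet touched, so the first $900 of the bill goes to the deductible.
After the $900 deductible portion, $1172 − $900 = $272 is subject to the copay.
Copay on this service: $35.
Owner responsibility before any cap: $900 + $35 = $935.
Total out-of-pocket so far would be $0 + $935 = $935, below the $3950 cap — no reduction.

$935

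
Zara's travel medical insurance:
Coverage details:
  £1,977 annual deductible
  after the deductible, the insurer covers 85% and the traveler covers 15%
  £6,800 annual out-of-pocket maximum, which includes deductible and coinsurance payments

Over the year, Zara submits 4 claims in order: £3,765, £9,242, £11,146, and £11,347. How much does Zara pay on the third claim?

£1,671.90

Bill 1, £3,765: deductible takes £1,977, £1,788 remains; traveler's 15% is £268.20. Traveler owes £2,245.20 (running OOP £2,245.20).
Bill 2, £9,242: 15% coinsurance on £9,242 = £1,386.30. Traveler pays £1,386.30; OOP now £3,631.50.
Bill 3, £11,146: deductible already satisfied, so traveler's share is 15% × £11,146 = £1,671.90. Cost to traveler: £1,671.90. OOP to date £5,303.40.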